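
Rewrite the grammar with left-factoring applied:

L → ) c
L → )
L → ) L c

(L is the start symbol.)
Left-factoring transforms A → αβ₁ | αβ₂ into A → αA' and A' → β₁ | β₂
(α is the longest common prefix among the alternatives). Repeat until
no nonterminal has two alternatives with a common prefix.

Round 1: L has alternatives sharing prefix ')'. Introduce L': L → ) L'
  Add: L' → c
  Add: L' → ε
  Add: L' → L c

No remaining common prefixes — done.

Resulting grammar:
L → ) L'
L' → c
L' → ε
L' → L c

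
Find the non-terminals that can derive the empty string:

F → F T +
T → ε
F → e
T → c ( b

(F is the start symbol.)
ε-productions: T → ε
So T is immediately nullable.
No further non-terminal can be added: every production for the remaining non-terminals contains a terminal or a non-nullable non-terminal.
Nullable = { 'T' }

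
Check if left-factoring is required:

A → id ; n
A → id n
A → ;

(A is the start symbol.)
Yes, A has productions with common prefix 'id'

Left-factoring is needed when two productions for the same non-terminal
share a common prefix on the right-hand side.

Productions for A:
  A → id ; n
  A → id n
  A → ;

Found common prefix 'id' in productions for A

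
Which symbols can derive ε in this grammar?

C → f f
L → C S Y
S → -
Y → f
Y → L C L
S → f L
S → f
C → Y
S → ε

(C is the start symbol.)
ε-productions: S → ε
So S is immediately nullable.
No further non-terminal can be added: every production for the remaining non-terminals contains a terminal or a non-nullable non-terminal.
Nullable = { 'S' }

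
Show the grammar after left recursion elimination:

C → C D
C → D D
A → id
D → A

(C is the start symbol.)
C is directly left-recursive. The standard transformation for
  A → A α₁ | ... | A α_m | β₁ | ... | β_n
is
  A  → β₁ A' | ... | β_n A'
  A' → α₁ A' | ... | α_m A' | ε

C → D D becomes C → D D C'
C → C D becomes C' → D C'
Add C' → ε

Productions for other non-terminals are unchanged:
  A → id
  D → A

Resulting grammar:
C → D D C'
C' → D C'
C' → ε
A → id
D → A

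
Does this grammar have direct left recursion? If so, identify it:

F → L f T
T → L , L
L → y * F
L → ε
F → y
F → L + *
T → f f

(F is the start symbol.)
No direct left recursion

F → L f T: starts with L
T → L , L: starts with L
L → y * F: starts with y
L → ε: starts with ε
F → y: starts with y
F → L + *: starts with L
T → f f: starts with f

No direct left recursion found.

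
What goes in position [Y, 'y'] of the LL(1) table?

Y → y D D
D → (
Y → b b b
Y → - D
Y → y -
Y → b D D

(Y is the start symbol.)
Y → y D D, Y → y -

To find M[Y, 'y'], we find productions for Y where 'y' is in the predict set (PREDICT(N → α) = (FIRST(α) \ {ε}) ∪ (FOLLOW(N) if α ⇒* ε)).

Y → y D D: PREDICT = { 'y' }
  'y' is in predict set, so this production goes in M[Y, 'y']
Y → b b b: PREDICT = { 'b' }
Y → - D: PREDICT = { '-' }
Y → y -: PREDICT = { 'y' }
  'y' is in predict set, so this production goes in M[Y, 'y']
Y → b D D: PREDICT = { 'b' }

M[Y, 'y'] = Y → y D D, Y → y -  (a multiply-defined cell — the grammar is not LL(1))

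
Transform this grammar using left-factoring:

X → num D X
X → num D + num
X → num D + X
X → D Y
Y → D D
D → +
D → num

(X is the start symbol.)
Left-factoring transforms A → αβ₁ | αβ₂ into A → αA' and A' → β₁ | β₂
(α is the longest common prefix among the alternatives). Repeat until
no nonterminal has two alternatives with a common prefix.

Round 1: X has alternatives sharing prefix 'num D'. Introduce X': X → num D X'
  Add: X' → X
  Add: X' → + num
  Add: X' → + X

Round 2: X' has alternatives sharing prefix '+'. Introduce X'': X' → + X''
  Add: X'' → num
  Add: X'' → X

No remaining common prefixes — done.

Resulting grammar:
X → num D X'
X' → X
X' → + X''
X'' → num
X'' → X
X → D Y
Y → D D
D → +
D → num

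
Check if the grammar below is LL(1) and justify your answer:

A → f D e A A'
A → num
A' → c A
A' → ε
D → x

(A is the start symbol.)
A grammar is LL(1) if for each non-terminal N with multiple productions, the predict sets of those productions are pairwise disjoint, where PREDICT(N → α) = (FIRST(α) \ {ε}) ∪ (FOLLOW(N) if α ⇒* ε).

Relevant sets:
  FOLLOW(A') = { $, 'c' }

For A:
  PREDICT(A → f D e A A') = { 'f' }
  PREDICT(A → num) = { 'num' }
For A':
  PREDICT(A' → c A) = { 'c' }
  PREDICT(A' → ε) = { $, 'c' }
D has a single production, so nothing to check there.

Conflict found: Predict set conflict for A': { 'c' }
The grammar is NOT LL(1).

Answer: No. Predict set conflict for A': { 'c' }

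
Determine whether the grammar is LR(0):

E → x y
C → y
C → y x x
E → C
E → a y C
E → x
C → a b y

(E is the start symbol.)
A grammar is LR(0) if no state in the canonical LR(0) collection has:
  - both a shift item (dot before a terminal) and a complete item (shift-reduce conflict), or
  - two or more complete items (reduce-reduce conflict; the accept item [E' → E .] counts as a complete item here).

Augment with E' → E and build the canonical LR(0) collection (I0 = CLOSURE({[E' → . E]}), then GOTO on every symbol after a dot until no new states appear). It has 14 states:
  I0: { [C → . a b y], [C → . y x x], [C → . y], [E → . C], [E → . a y C], [E → . x y], [E → . x], [E' → . E] }  — shift
  I1: { [E → C .] }  — reduce
  I2: { [E' → E .] }  — accept
  I3: { [C → a . b y], [E → a . y C] }  — shift
  I4: { [E → x . y], [E → x .] }  — shift, reduce
  I5: { [C → y . x x], [C → y .] }  — shift, reduce
  I6: { [C → y x . x] }  — shift
  I7: { [C → y x x .] }  — reduce
  I8: { [E → x y .] }  — reduce
  I9: { [C → a b . y] }  — shift
  I10: { [C → . a b y], [C → . y x x], [C → . y], [E → a y . C] }  — shift
  I11: { [E → a y C .] }  — reduce
  I12: { [C → a . b y] }  — shift
  I13: { [C → a b y .] }  — reduce

Conflict in state I4:
  Shift-reduce conflict between [E → x .] and [E → x . y]
So the grammar is NOT LR(0).

Answer: No. Shift-reduce conflict between [E → x .] and [E → x . y]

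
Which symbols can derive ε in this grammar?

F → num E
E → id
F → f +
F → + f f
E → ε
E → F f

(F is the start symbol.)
{ 'E' }

A non-terminal is nullable if it can derive ε (the empty string): either it has an ε-production, or it has a production whose right-hand side consists entirely of nullable non-terminals.

ε-productions: E → ε
So E is immediately nullable.
No further non-terminal can be added: every production for the remaining non-terminals contains a terminal or a non-nullable non-terminal.
Nullable = { 'E' }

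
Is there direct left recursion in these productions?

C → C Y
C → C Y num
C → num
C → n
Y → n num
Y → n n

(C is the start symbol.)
Yes, C is left-recursive

C → C Y: LEFT RECURSIVE (starts with C)
C → C Y num: LEFT RECURSIVE (starts with C)
C → num: starts with num
C → n: starts with n
Y → n num: starts with n
Y → n n: starts with n

The grammar has direct left recursion on: C.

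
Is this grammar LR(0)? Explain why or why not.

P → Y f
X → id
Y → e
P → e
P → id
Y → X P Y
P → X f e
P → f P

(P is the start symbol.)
A grammar is LR(0) if no state in the canonical LR(0) collection has:
  - both a shift item (dot before a terminal) and a complete item (shift-reduce conflict), or
  - two or more complete items (reduce-reduce conflict; the accept item [P' → P .] counts as a complete item here).

Augment with P' → P and build the canonical LR(0) collection (I0 = CLOSURE({[P' → . P]}), then GOTO on every symbol after a dot until no new states appear). It has 16 states:
  I0: { [P → . X f e], [P → . Y f], [P → . e], [P → . f P], [P → . id], [P' → . P], [X → . id], [Y → . X P Y], [Y → . e] }  — shift
  I1: { [P' → P .] }  — accept
  I2: { [P → . X f e], [P → . Y f], [P → . e], [P → . f P], [P → . id], [P → X . f e], [X → . id], [Y → . X P Y], [Y → . e], [Y → X . P Y] }  — shift
  I3: { [P → Y . f] }  — shift
  I4: { [P → e .], [Y → e .] }  — 2 reduces
  I5: { [P → . X f e], [P → . Y f], [P → . e], [P → . f P], [P → . id], [P → f . P], [X → . id], [Y → . X P Y], [Y → . e] }  — shift
  I6: { [P → id .], [X → id .] }  — 2 reduces
  I7: { [P → f P .] }  — reduce
  I8: { [P → Y f .] }  — reduce
  I9: { [X → . id], [Y → . X P Y], [Y → . e], [Y → X P . Y] }  — shift
  I10: { [P → . X f e], [P → . Y f], [P → . e], [P → . f P], [P → . id], [P → X f . e], [P → f . P], [X → . id], [Y → . X P Y], [Y → . e] }  — shift
  I11: { [P → X f e .], [P → e .], [Y → e .] }  — 3 reduces
  I12: { [P → . X f e], [P → . Y f], [P → . e], [P → . f P], [P → . id], [X → . id], [Y → . X P Y], [Y → . e], [Y → X . P Y] }  — shift
  I13: { [Y → X P Y .] }  — reduce
  I14: { [Y → e .] }  — reduce
  I15: { [X → id .] }  — reduce

Conflict in state I4:
  Reduce-reduce conflict: [P → e .] and [Y → e .]
So the grammar is NOT LR(0).

Answer: No. Reduce-reduce conflict: [P → e .] and [Y → e .]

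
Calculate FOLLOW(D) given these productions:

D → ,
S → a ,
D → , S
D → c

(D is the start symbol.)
D is the start symbol, so $ ∈ FOLLOW(D).
D does not occur on any right-hand side.

Taking the union: FOLLOW(D) = { $ }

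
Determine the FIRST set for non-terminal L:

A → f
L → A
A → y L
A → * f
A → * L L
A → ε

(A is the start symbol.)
{ '*', 'f', 'y', ε }

FIRST sets of the other non-terminals involved (by the same procedure, iterated to a fixed point):
  FIRST(A) = { '*', 'f', 'y', ε }

From L → A:
  - A is a non-terminal: add FIRST(A) \ {ε} = { '*', 'f', 'y' }
    A is nullable and nothing follows, so the whole right-hand side can vanish: ε ∈ FIRST(L)

Collecting: FIRST(L) = { '*', 'f', 'y', ε }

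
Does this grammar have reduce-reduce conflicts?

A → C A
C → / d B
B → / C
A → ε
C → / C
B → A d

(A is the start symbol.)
Yes — I11: [B → / C .] vs [C → / C .]

A reduce-reduce conflict occurs when an LR(0) state has two complete items [A → α .] and [B → β .] — both call for a reduction, and with no lookahead the parser cannot choose between them.

Augment with A' → A and build the canonical LR(0) collection (I0 = CLOSURE({[A' → . A]}), then GOTO on every symbol after a dot until no new states appear). It has 12 states:
  I0: { [A → . C A], [A → .], [A' → . A], [C → . / C], [C → . / d B] }  — shift, reduce
  I1: { [C → . / C], [C → . / d B], [C → / . C], [C → / . d B] }  — shift
  I2: { [A' → A .] }  — accept
  I3: { [A → . C A], [A → .], [A → C . A], [C → . / C], [C → . / d B] }  — shift, reduce
  I4: { [A → C A .] }  — reduce
  I5: { [C → / C .] }  — reduce
  I6: { [A → . C A], [A → .], [B → . / C], [B → . A d], [C → . / C], [C → . / d B], [C → / d . B] }  — shift, reduce
  I7: { [B → / . C], [C → . / C], [C → . / d B], [C → / . C], [C → / . d B] }  — shift
  I8: { [B → A . d] }  — shift
  I9: { [C → / d B .] }  — reduce
  I10: { [B → A d .] }  — reduce
  I11: { [B → / C .], [C → / C .] }  — 2 reduces

I11 contains complete items [B → / C .], [C → / C .] — reduce-reduce conflict.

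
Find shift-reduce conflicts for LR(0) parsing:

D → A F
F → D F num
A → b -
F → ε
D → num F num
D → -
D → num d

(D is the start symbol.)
A shift-reduce conflict occurs when an LR(0) state has both:
  - a complete (reduce) item [A → α .] (dot at the end), and
  - a shift item [B → β . c γ] (dot before a terminal).

Augment with D' → D and build the canonical LR(0) collection (I0 = CLOSURE({[D' → . D]}), then GOTO on every symbol after a dot until no new states appear). It has 14 states:
  I0: { [A → . b -], [D → . -], [D → . A F], [D → . num F num], [D → . num d], [D' → . D] }  — shift
  I1: { [D → - .] }  — reduce
  I2: { [A → . b -], [D → . -], [D → . A F], [D → . num F num], [D → . num d], [D → A . F], [F → . D F num], [F → .] }  — shift, reduce
  I3: { [D' → D .] }  — accept
  I4: { [A → b . -] }  — shift
  I5: { [A → . b -], [D → . -], [D → . A F], [D → . num F num], [D → . num d], [D → num . F num], [D → num . d], [F → . D F num], [F → .] }  — shift, reduce
  I6: { [A → . b -], [D → . -], [D → . A F], [D → . num F num], [D → . num d], [F → . D F num], [F → .], [F → D . F num] }  — shift, reduce
  I7: { [D → num F . num] }  — shift
  I8: { [D → num d .] }  — reduce
  I9: { [D → num F num .] }  — reduce
  I10: { [F → D F . num] }  — shift
  I11: { [F → D F num .] }  — reduce
  I12: { [A → b - .] }  — reduce
  I13: { [D → A F .] }  — reduce

I2 contains reduce item [F → .] and shift items [A → . b -], [D → . -], [D → . num F num], [D → . num d] — shift-reduce conflict.
I5 contains reduce item [F → .] and shift items [A → . b -], [D → . -], [D → . num F num], [D → . num d], [D → num . d] — shift-reduce conflict.
I6 contains reduce item [F → .] and shift items [A → . b -], [D → . -], [D → . num F num], [D → . num d] — shift-reduce conflict.

Answer: Yes — I2: [F → .] vs [A → . b -]; I5: [F → .] vs [A → . b -]; I6: [F → .] vs [A → . b -]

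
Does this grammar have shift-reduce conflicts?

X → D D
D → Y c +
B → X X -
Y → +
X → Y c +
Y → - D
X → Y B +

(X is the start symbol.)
No shift-reduce conflicts

A shift-reduce conflict occurs when an LR(0) state has both:
  - a complete (reduce) item [A → α .] (dot at the end), and
  - a shift item [B → β . c γ] (dot before a terminal).

Augment with X' → X and build the canonical LR(0) collection (I0 = CLOSURE({[X' → . X]}), then GOTO on every symbol after a dot until no new states appear). It has 18 states:
  I0: { [D → . Y c +], [X → . D D], [X → . Y B +], [X → . Y c +], [X' → . X], [Y → . +], [Y → . - D] }  — shift
  I1: { [Y → + .] }  — reduce
  I2: { [D → . Y c +], [Y → - . D], [Y → . +], [Y → . - D] }  — shift
  I3: { [D → . Y c +], [X → D . D], [Y → . +], [Y → . - D] }  — shift
  I4: { [X' → X .] }  — accept
  I5: { [B → . X X -], [D → . Y c +], [D → Y . c +], [X → . D D], [X → . Y B +], [X → . Y c +], [X → Y . B +], [X → Y . c +], [Y → . +], [Y → . - D] }  — shift
  I6: { [X → Y B . +] }  — shift
  I7: { [B → X . X -], [D → . Y c +], [X → . D D], [X → . Y B +], [X → . Y c +], [Y → . +], [Y → . - D] }  — shift
  I8: { [D → Y c . +], [X → Y c . +] }  — shift
  I9: { [D → Y c + .], [X → Y c + .] }  — 2 reduces
  I10: { [B → X X . -] }  — shift
  I11: { [B → X X - .] }  — reduce
  I12: { [X → Y B + .] }  — reduce
  I13: { [X → D D .] }  — reduce
  I14: { [D → Y . c +] }  — shift
  I15: { [D → Y c . +] }  — shift
  I16: { [D → Y c + .] }  — reduce
  I17: { [Y → - D .] }  — reduce

No state contains both a complete item and a shift item.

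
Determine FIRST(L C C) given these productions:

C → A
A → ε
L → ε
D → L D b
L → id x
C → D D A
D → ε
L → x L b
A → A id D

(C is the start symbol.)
FIRST sets of the non-terminals involved (from the grammar, by fixed-point iteration):
  FIRST(L) = { 'id', 'x', ε }
  FIRST(C) = { 'b', 'id', 'x', ε }

To compute FIRST(L C C), process the symbols left to right:
Symbol L is a non-terminal. Add FIRST(L) \ {ε} = { 'id', 'x' }
L is nullable (ε ∈ FIRST(L)), continue to the next symbol.
Symbol C is a non-terminal. Add FIRST(C) \ {ε} = { 'b', 'id', 'x' }
C is nullable (ε ∈ FIRST(C)), continue to the next symbol.
Symbol C is a non-terminal. Add FIRST(C) \ {ε} = { 'b', 'id', 'x' }
C is nullable (ε ∈ FIRST(C)), continue to the next symbol.
All symbols are nullable, so ε is in the result.
FIRST(L C C) = { 'b', 'id', 'x', ε }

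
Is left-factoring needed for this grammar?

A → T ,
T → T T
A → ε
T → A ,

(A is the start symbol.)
No, left-factoring is not needed

Left-factoring is needed when two productions for the same non-terminal
share a common prefix on the right-hand side.

Productions for A:
  A → T ,
  A → ε
Productions for T:
  T → T T
  T → A ,

No common prefixes found.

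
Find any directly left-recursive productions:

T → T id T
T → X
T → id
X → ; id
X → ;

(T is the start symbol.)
Yes, T is left-recursive

Direct left recursion occurs when N → N α for some non-terminal N (the right-hand side begins with the left-hand side itself).

T → T id T: LEFT RECURSIVE (starts with T)
T → X: starts with X
T → id: starts with id
X → ; id: starts with ';'
X → ;: starts with ';'

The grammar has direct left recursion on: T.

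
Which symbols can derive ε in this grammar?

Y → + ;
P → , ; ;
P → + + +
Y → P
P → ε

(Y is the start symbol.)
A non-terminal is nullable if it can derive ε (the empty string): either it has an ε-production, or it has a production whose right-hand side consists entirely of nullable non-terminals.

ε-productions: P → ε
So P is immediately nullable.
Y → P: every symbol on the right is nullable, so Y is nullable too.
Every non-terminal is now nullable.
Nullable = { 'P', 'Y' }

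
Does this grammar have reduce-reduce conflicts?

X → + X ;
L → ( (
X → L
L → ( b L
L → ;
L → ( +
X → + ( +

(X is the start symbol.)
A reduce-reduce conflict occurs when an LR(0) state has two complete items [A → α .] and [B → β .] — both call for a reduction, and with no lookahead the parser cannot choose between them.

Augment with X' → X and build the canonical LR(0) collection (I0 = CLOSURE({[X' → . X]}), then GOTO on every symbol after a dot until no new states appear). It has 14 states:
  I0: { [L → . ( (], [L → . ( +], [L → . ( b L], [L → . ;], [X → . + ( +], [X → . + X ;], [X → . L], [X' → . X] }  — shift
  I1: { [L → ( . (], [L → ( . +], [L → ( . b L] }  — shift
  I2: { [L → . ( (], [L → . ( +], [L → . ( b L], [L → . ;], [X → + . ( +], [X → + . X ;], [X → . + ( +], [X → . + X ;], [X → . L] }  — shift
  I3: { [L → ; .] }  — reduce
  I4: { [X → L .] }  — reduce
  I5: { [X' → X .] }  — accept
  I6: { [L → ( . (], [L → ( . +], [L → ( . b L], [X → + ( . +] }  — shift
  I7: { [X → + X . ;] }  — shift
  I8: { [X → + X ; .] }  — reduce
  I9: { [L → ( ( .] }  — reduce
  I10: { [L → ( + .], [X → + ( + .] }  — 2 reduces
  I11: { [L → ( b . L], [L → . ( (], [L → . ( +], [L → . ( b L], [L → . ;] }  — shift
  I12: { [L → ( b L .] }  — reduce
  I13: { [L → ( + .] }  — reduce

I10 contains complete items [L → ( + .], [X → + ( + .] — reduce-reduce conflict.

Answer: Yes — I10: [L → ( + .] vs [X → + ( + .]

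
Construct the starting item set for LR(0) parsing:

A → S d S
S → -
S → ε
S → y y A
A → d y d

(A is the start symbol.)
First, augment the grammar with A' → A
I₀ = CLOSURE({ [A' → . A] }):
  [A' → . A] has the dot before A: add [A → . S d S], [A → . d y d]
  [A → . S d S] has the dot before S: add [S → . -], [S → .], [S → . y y A]
No further items can be added.

I₀ = { [A → . S d S], [A → . d y d], [A' → . A], [S → . -], [S → . y y A], [S → .] }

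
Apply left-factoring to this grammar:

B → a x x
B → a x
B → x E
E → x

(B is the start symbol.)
Left-factoring transforms A → αβ₁ | αβ₂ into A → αA' and A' → β₁ | β₂
(α is the longest common prefix among the alternatives). Repeat until
no nonterminal has two alternatives with a common prefix.

Round 1: B has alternatives sharing prefix 'a x'. Introduce B': B → a x B'
  Add: B' → x
  Add: B' → ε

No remaining common prefixes — done.

Resulting grammar:
B → a x B'
B' → x
B' → ε
B → x E
E → x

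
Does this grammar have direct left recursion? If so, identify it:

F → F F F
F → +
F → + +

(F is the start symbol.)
Yes, F is left-recursive

Direct left recursion occurs when N → N α for some non-terminal N (the right-hand side begins with the left-hand side itself).

F → F F F: LEFT RECURSIVE (starts with F)
F → +: starts with '+'
F → + +: starts with '+'

The grammar has direct left recursion on: F.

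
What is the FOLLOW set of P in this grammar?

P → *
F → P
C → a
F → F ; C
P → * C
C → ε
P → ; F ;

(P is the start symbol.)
{ $, ';' }

To compute FOLLOW(P), find every occurrence of P on a right-hand side N → α P β: add FIRST(β) \ {ε}, and if β is empty or nullable also add FOLLOW(N). Iterate to a fixed point.

P is the start symbol, so $ ∈ FOLLOW(P).
In F → P: P is at the end, add FOLLOW(F)

The FOLLOW sets referred to above (computed the same way, to a fixed point):
  FOLLOW(F) = { ';' }

Taking the union: FOLLOW(P) = { $, ';' }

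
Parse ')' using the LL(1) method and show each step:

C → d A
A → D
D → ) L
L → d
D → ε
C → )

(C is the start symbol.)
LL(1) parsing maintains a stack (initially the start symbol over $) and the input. At each step: if the stack top is a terminal, match it against the current input token; if it is a non-terminal N, replace it with the RHS of M[N, lookahead] (the unique production whose predict set contains the lookahead).

Stack is shown with the top on the left.

Stack  Input  Action
--------------------
C $    ) $    output C → )
) $    ) $    match ')'
$      $      accept

The string is accepted.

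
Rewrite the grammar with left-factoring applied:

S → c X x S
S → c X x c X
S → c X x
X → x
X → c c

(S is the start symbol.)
S → c X x S'
S' → S
S' → c X
S' → ε
X → x
X → c c

Left-factoring transforms A → αβ₁ | αβ₂ into A → αA' and A' → β₁ | β₂
(α is the longest common prefix among the alternatives). Repeat until
no nonterminal has two alternatives with a common prefix.

Round 1: S has alternatives sharing prefix 'c X x'. Introduce S': S → c X x S'
  Add: S' → S
  Add: S' → c X
  Add: S' → ε

No remaining common prefixes — done.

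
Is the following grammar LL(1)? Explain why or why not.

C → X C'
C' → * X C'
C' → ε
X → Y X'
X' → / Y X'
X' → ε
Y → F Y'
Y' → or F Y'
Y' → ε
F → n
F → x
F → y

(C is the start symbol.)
Yes, the grammar is LL(1).

A grammar is LL(1) if for each non-terminal N with multiple productions, the predict sets of those productions are pairwise disjoint, where PREDICT(N → α) = (FIRST(α) \ {ε}) ∪ (FOLLOW(N) if α ⇒* ε).

Relevant sets:
  FOLLOW(C') = { $ }
  FOLLOW(X') = { $, '*' }
  FOLLOW(Y') = { $, '*', '/' }

For C':
  PREDICT(C' → '*' X C') = { '*' }
  PREDICT(C' → ε) = { $ }
For X':
  PREDICT(X' → '/' Y X') = { '/' }
  PREDICT(X' → ε) = { $, '*' }
For Y':
  PREDICT(Y' → or F Y') = { 'or' }
  PREDICT(Y' → ε) = { $, '*', '/' }
For F:
  PREDICT(F → n) = { 'n' }
  PREDICT(F → x) = { 'x' }
  PREDICT(F → y) = { 'y' }
C, X, Y have a single production, so nothing to check there.

All predict sets are disjoint. The grammar IS LL(1).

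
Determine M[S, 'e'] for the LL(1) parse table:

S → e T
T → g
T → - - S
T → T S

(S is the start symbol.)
S → e T

To find M[S, 'e'], we find productions for S where 'e' is in the predict set (PREDICT(N → α) = (FIRST(α) \ {ε}) ∪ (FOLLOW(N) if α ⇒* ε)).

S → e T: PREDICT = { 'e' }
  'e' is in predict set, so this production goes in M[S, 'e']

M[S, 'e'] = S → e T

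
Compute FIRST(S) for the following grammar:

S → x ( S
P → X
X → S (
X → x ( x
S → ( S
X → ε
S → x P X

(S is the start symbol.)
{ '(', 'x' }

To compute FIRST(S), examine every production with S on the left-hand side, reading each right-hand side left to right until a non-nullable symbol is reached.

From S → x ( S:
  - x is a terminal: add 'x' and stop
From S → ( S:
  - '(' is a terminal: add '(' and stop
From S → x P X:
  - x is a terminal: add 'x' and stop

Collecting: FIRST(S) = { '(', 'x' }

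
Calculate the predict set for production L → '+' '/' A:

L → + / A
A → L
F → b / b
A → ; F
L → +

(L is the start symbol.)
{ '+' }

PREDICT(L → '+' '/' A) = (FIRST(RHS) \ {ε}) ∪ (FOLLOW(L) if ε ∈ FIRST(RHS), i.e. RHS ⇒* ε)
FIRST('+' '/' A) = { '+' }
ε ∉ FIRST('+' '/' A), so FOLLOW(L) is not added.
PREDICT(L → '+' '/' A) = { '+' }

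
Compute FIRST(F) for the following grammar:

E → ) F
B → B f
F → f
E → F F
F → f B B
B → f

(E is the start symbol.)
To compute FIRST(F), examine every production with F on the left-hand side, reading each right-hand side left to right until a non-nullable symbol is reached.

From F → f:
  - f is a terminal: add 'f' and stop
From F → f B B:
  - f is a terminal: add 'f' and stop

Collecting: FIRST(F) = { 'f' }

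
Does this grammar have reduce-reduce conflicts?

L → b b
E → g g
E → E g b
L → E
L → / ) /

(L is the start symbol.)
Augment with L' → L and build the canonical LR(0) collection (I0 = CLOSURE({[L' → . L]}), then GOTO on every symbol after a dot until no new states appear). It has 12 states:
  I0: { [E → . E g b], [E → . g g], [L → . / ) /], [L → . E], [L → . b b], [L' → . L] }  — shift
  I1: { [L → / . ) /] }  — shift
  I2: { [E → E . g b], [L → E .] }  — shift, reduce
  I3: { [L' → L .] }  — accept
  I4: { [L → b . b] }  — shift
  I5: { [E → g . g] }  — shift
  I6: { [E → g g .] }  — reduce
  I7: { [L → b b .] }  — reduce
  I8: { [E → E g . b] }  — shift
  I9: { [E → E g b .] }  — reduce
  I10: { [L → / ) . /] }  — shift
  I11: { [L → / ) / .] }  — reduce

No state contains more than one complete item.

Answer: No reduce-reduce conflicts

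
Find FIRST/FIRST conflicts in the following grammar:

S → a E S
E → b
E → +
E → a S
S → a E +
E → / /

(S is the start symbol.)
Yes. S → a E S / S → a E '+' on { 'a' }

A FIRST/FIRST conflict occurs when two productions N → α and N → β for the same non-terminal have FIRST(α) ∩ FIRST(β) ≠ ∅ (with ε ∈ FIRST of a nullable right-hand side, so two nullable alternatives also conflict).

Productions for S:
  S → a E S: FIRST = { 'a' }
  S → a E +: FIRST = { 'a' }
Productions for E:
  E → b: FIRST = { 'b' }
  E → +: FIRST = { '+' }
  E → a S: FIRST = { 'a' }
  E → / /: FIRST = { '/' }

Conflict for S: S → a E S and S → a E +
  Overlap: { 'a' }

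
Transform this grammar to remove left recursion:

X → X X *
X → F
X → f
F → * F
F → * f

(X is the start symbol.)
X → F X'
X → f X'
X' → X * X'
X' → ε
F → * F
F → * f

X is directly left-recursive. The standard transformation for
  A → A α₁ | ... | A α_m | β₁ | ... | β_n
is
  A  → β₁ A' | ... | β_n A'
  A' → α₁ A' | ... | α_m A' | ε

X → F becomes X → F X'
X → f becomes X → f X'
X → X X * becomes X' → X * X'
Add X' → ε

Productions for other non-terminals are unchanged:
  F → * F
  F → * f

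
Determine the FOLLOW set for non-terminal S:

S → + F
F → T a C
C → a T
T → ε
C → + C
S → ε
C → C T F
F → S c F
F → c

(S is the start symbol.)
{ $, 'c' }

S is the start symbol, so $ ∈ FOLLOW(S).
In F → S c F: S is followed by c F, add FIRST(c F) \ {ε} = { 'c' }

Taking the union: FOLLOW(S) = { $, 'c' }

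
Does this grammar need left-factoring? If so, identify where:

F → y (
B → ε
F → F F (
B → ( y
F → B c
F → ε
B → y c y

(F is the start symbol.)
Left-factoring is needed when two productions for the same non-terminal
share a common prefix on the right-hand side.

Productions for F:
  F → y (
  F → F F (
  F → B c
  F → ε
Productions for B:
  B → ε
  B → ( y
  B → y c y

No common prefixes found.

Answer: No, left-factoring is not needed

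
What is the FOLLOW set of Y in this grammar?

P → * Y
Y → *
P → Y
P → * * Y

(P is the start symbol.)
To compute FOLLOW(Y), find every occurrence of Y on a right-hand side N → α Y β: add FIRST(β) \ {ε}, and if β is empty or nullable also add FOLLOW(N). Iterate to a fixed point.

In P → * Y: Y is at the end, add FOLLOW(P)
In P → Y: Y is at the end, add FOLLOW(P)
In P → * * Y: Y is at the end, add FOLLOW(P)

The FOLLOW sets referred to above (computed the same way, to a fixed point):
  FOLLOW(P) = { $ }

Taking the union: FOLLOW(Y) = { $ }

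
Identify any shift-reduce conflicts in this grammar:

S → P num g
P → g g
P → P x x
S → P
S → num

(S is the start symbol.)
A shift-reduce conflict occurs when an LR(0) state has both:
  - a complete (reduce) item [A → α .] (dot at the end), and
  - a shift item [B → β . c γ] (dot before a terminal).

Augment with S' → S and build the canonical LR(0) collection (I0 = CLOSURE({[S' → . S]}), then GOTO on every symbol after a dot until no new states appear). It has 10 states:
  I0: { [P → . P x x], [P → . g g], [S → . P num g], [S → . P], [S → . num], [S' → . S] }  — shift
  I1: { [P → P . x x], [S → P . num g], [S → P .] }  — shift, reduce
  I2: { [S' → S .] }  — accept
  I3: { [P → g . g] }  — shift
  I4: { [S → num .] }  — reduce
  I5: { [P → g g .] }  — reduce
  I6: { [S → P num . g] }  — shift
  I7: { [P → P x . x] }  — shift
  I8: { [P → P x x .] }  — reduce
  I9: { [S → P num g .] }  — reduce

I1 contains reduce item [S → P .] and shift items [P → P . x x], [S → P . num g] — shift-reduce conflict.

Answer: Yes — I1: [S → P .] vs [P → P . x x]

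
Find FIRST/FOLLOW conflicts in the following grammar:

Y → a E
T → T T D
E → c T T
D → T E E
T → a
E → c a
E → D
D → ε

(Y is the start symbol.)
A FIRST/FOLLOW conflict occurs when a non-terminal N has a nullable alternative N → β (β ⇒* ε) and another alternative N → α with FIRST(α) ∩ FOLLOW(N) ≠ ∅: on such a lookahead the parser cannot decide between expanding α and letting N vanish via β.

Nullable non-terminals: D, E.
FIRST sets used below: FIRST(T) = { 'a' }, FIRST(D) = { 'a', ε }

D: nullable alternative(s) D → ε; FOLLOW(D) = { $, 'a', 'c' }
  D → T E E: FIRST \ {ε} = { 'a' } — overlaps FOLLOW(D) on { 'a' }: CONFLICT
  D → ε: FIRST \ {ε} = { } — this is the only nullable alternative, skip

E: nullable alternative(s) E → D; FOLLOW(E) = { $, 'a', 'c' }
  E → c T T: FIRST \ {ε} = { 'c' } — overlaps FOLLOW(E) on { 'c' }: CONFLICT
  E → c a: FIRST \ {ε} = { 'c' } — overlaps FOLLOW(E) on { 'c' }: CONFLICT
  E → D: FIRST \ {ε} = { 'a' } — this is the only nullable alternative, skip

T, Y have no nullable alternative, so no FIRST/FOLLOW check is needed there.

So the grammar has 3 FIRST/FOLLOW conflicts (marked CONFLICT above).

Answer: Yes. E → c T T with FOLLOW(E) on { 'c' }; E → c a with FOLLOW(E) on { 'c' }; D → T E E with FOLLOW(D) on { 'a' }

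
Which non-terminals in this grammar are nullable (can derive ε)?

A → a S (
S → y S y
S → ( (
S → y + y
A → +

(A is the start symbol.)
A non-terminal is nullable if it can derive ε (the empty string): either it has an ε-production, or it has a production whose right-hand side consists entirely of nullable non-terminals.

There are no ε-productions, so no non-terminal can derive ε.
No non-terminals are nullable.

Answer: None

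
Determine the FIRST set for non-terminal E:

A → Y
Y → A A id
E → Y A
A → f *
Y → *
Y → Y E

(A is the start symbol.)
FIRST sets of the other non-terminals involved (by the same procedure, iterated to a fixed point):
  FIRST(Y) = { '*', 'f' }

From E → Y A:
  - Y is a non-terminal: add FIRST(Y) \ {ε} = { '*', 'f' }
    Y is not nullable, so stop

Collecting: FIRST(E) = { '*', 'f' }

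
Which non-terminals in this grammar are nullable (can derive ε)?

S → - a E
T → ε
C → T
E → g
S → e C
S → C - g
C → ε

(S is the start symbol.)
ε-productions: T → ε, C → ε
So T, C are immediately nullable.
No further non-terminal can be added: every production for the remaining non-terminals contains a terminal or a non-nullable non-terminal.
Nullable = { 'C', 'T' }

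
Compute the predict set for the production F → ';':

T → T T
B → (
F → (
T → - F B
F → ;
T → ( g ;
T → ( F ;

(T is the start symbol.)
PREDICT(F → ';') = (FIRST(RHS) \ {ε}) ∪ (FOLLOW(F) if ε ∈ FIRST(RHS), i.e. RHS ⇒* ε)
FIRST(';') = { ';' }
ε ∉ FIRST(';'), so FOLLOW(F) is not added.
PREDICT(F → ';') = { ';' }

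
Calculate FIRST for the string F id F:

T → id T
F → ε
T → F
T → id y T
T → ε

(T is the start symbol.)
FIRST sets of the non-terminals involved (from the grammar, by fixed-point iteration):
  FIRST(F) = { ε }

To compute FIRST(F id F), process the symbols left to right:
Symbol F is a non-terminal. Add FIRST(F) \ {ε} = { }
F is nullable (ε ∈ FIRST(F)), continue to the next symbol.
Symbol id is a terminal. Add 'id' and stop.
FIRST(F id F) = { 'id' }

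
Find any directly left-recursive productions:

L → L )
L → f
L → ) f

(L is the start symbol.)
Yes, L is left-recursive

Direct left recursion occurs when N → N α for some non-terminal N (the right-hand side begins with the left-hand side itself).

L → L ): LEFT RECURSIVE (starts with L)
L → f: starts with f
L → ) f: starts with ')'

The grammar has direct left recursion on: L.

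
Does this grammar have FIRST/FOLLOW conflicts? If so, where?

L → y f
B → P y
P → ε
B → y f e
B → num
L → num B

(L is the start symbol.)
No FIRST/FOLLOW conflicts.

A FIRST/FOLLOW conflict occurs when a non-terminal N has a nullable alternative N → β (β ⇒* ε) and another alternative N → α with FIRST(α) ∩ FOLLOW(N) ≠ ∅: on such a lookahead the parser cannot decide between expanding α and letting N vanish via β.

Nullable non-terminals: P.
P has a nullable alternative but only one production, so nothing to check.

B, L have no nullable alternative, so no FIRST/FOLLOW check is needed there.

No FIRST/FOLLOW conflicts found.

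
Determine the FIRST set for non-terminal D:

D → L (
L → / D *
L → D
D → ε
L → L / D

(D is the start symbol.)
{ '(', '/', ε }

FIRST sets of the other non-terminals involved (by the same procedure, iterated to a fixed point):
  FIRST(L) = { '(', '/', ε }

From D → L (:
  - L is a non-terminal: add FIRST(L) \ {ε} = { '(', '/' }
    L is nullable, so continue to the next symbol
  - '(' is a terminal: add '(' and stop
From D → ε:
  - ε-production, so ε ∈ FIRST(D)

Collecting: FIRST(D) = { '(', '/', ε }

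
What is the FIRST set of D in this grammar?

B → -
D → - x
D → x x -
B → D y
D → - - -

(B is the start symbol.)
To compute FIRST(D), examine every production with D on the left-hand side, reading each right-hand side left to right until a non-nullable symbol is reached.

From D → - x:
  - '-' is a terminal: add '-' and stop
From D → x x -:
  - x is a terminal: add 'x' and stop
From D → - - -:
  - '-' is a terminal: add '-' and stop

Collecting: FIRST(D) = { '-', 'x' }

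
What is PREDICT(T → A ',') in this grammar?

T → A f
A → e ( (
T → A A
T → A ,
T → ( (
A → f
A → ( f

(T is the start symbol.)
PREDICT(T → A ',') = (FIRST(RHS) \ {ε}) ∪ (FOLLOW(T) if ε ∈ FIRST(RHS), i.e. RHS ⇒* ε)
FIRST(A) = { '(', 'e', 'f' }
FIRST(A ',') = { '(', 'e', 'f' }
ε ∉ FIRST(A ','), so FOLLOW(T) is not added.
PREDICT(T → A ',') = { '(', 'e', 'f' }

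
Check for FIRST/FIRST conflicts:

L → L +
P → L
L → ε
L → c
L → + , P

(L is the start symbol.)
FIRST sets of the non-terminals at (or reachable through a nullable prefix from) the front of some alternative:
  FIRST(L) = { '+', 'c', ε }

Productions for L:
  L → L +: FIRST = { '+', 'c' }
  L → ε: FIRST = { ε }
  L → c: FIRST = { 'c' }
  L → + , P: FIRST = { '+' }
P has only one production, so no FIRST/FIRST conflict is possible there.

Conflict for L: L → L + and L → c
  Overlap: { 'c' }
Conflict for L: L → L + and L → + , P
  Overlap: { '+' }

Answer: Yes. L → L '+' / L → c on { 'c' }; L → L '+' / L → '+' ',' P on { '+' }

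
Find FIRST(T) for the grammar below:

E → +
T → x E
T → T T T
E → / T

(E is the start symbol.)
To compute FIRST(T), examine every production with T on the left-hand side, reading each right-hand side left to right until a non-nullable symbol is reached.

From T → x E:
  - x is a terminal: add 'x' and stop
From T → T T T:
  - T is the symbol being defined: contributes nothing new
    T is not nullable, so stop

Collecting: FIRST(T) = { 'x' }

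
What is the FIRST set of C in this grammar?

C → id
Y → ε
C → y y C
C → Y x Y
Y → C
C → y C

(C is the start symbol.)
FIRST sets of the other non-terminals involved (by the same procedure, iterated to a fixed point):
  FIRST(Y) = { 'id', 'x', 'y', ε }

From C → id:
  - id is a terminal: add 'id' and stop
From C → y y C:
  - y is a terminal: add 'y' and stop
From C → Y x Y:
  - Y is a non-terminal: add FIRST(Y) \ {ε} = { 'id', 'x', 'y' }
    Y is nullable, so continue to the next symbol
  - x is a terminal: add 'x' and stop
From C → y C:
  - y is a terminal: add 'y' and stop

Collecting: FIRST(C) = { 'id', 'x', 'y' }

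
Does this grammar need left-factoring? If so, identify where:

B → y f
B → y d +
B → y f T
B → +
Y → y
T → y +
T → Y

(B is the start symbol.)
Left-factoring is needed when two productions for the same non-terminal
share a common prefix on the right-hand side.

Productions for B:
  B → y f
  B → y d +
  B → y f T
  B → +
Productions for T:
  T → y +
  T → Y

Found common prefix 'y' in productions for B

Answer: Yes, B has productions with common prefix 'y'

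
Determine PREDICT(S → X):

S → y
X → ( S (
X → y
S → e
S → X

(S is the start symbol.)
{ '(', 'y' }

PREDICT(S → X) = (FIRST(RHS) \ {ε}) ∪ (FOLLOW(S) if ε ∈ FIRST(RHS), i.e. RHS ⇒* ε)
FIRST(X) = { '(', 'y' }
FIRST(X) = { '(', 'y' }
ε ∉ FIRST(X), so FOLLOW(S) is not added.
PREDICT(S → X) = { '(', 'y' }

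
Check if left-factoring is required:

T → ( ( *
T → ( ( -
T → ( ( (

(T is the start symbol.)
Yes, T has productions with common prefix '( ('

Left-factoring is needed when two productions for the same non-terminal
share a common prefix on the right-hand side.

Productions for T:
  T → ( ( *
  T → ( ( -
  T → ( ( (

Found common prefix '( (' in productions for T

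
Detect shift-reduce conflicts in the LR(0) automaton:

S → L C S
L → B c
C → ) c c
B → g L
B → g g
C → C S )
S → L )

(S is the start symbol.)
Yes — I6: [B → g g .] vs [B → . g L]; I7: [S → L ) .] vs [C → ) . c c]; I9: [S → L C S .] vs [C → C S . )]

Augment with S' → S and build the canonical LR(0) collection (I0 = CLOSURE({[S' → . S]}), then GOTO on every symbol after a dot until no new states appear). It has 14 states:
  I0: { [B → . g L], [B → . g g], [L → . B c], [S → . L )], [S → . L C S], [S' → . S] }  — shift
  I1: { [L → B . c] }  — shift
  I2: { [C → . ) c c], [C → . C S )], [S → L . )], [S → L . C S] }  — shift
  I3: { [S' → S .] }  — accept
  I4: { [B → . g L], [B → . g g], [B → g . L], [B → g . g], [L → . B c] }  — shift
  I5: { [B → g L .] }  — reduce
  I6: { [B → . g L], [B → . g g], [B → g . L], [B → g . g], [B → g g .], [L → . B c] }  — shift, reduce
  I7: { [C → ) . c c], [S → L ) .] }  — shift, reduce
  I8: { [B → . g L], [B → . g g], [C → C . S )], [L → . B c], [S → . L )], [S → . L C S], [S → L C . S] }  — shift
  I9: { [C → C S . )], [S → L C S .] }  — shift, reduce
  I10: { [C → C S ) .] }  — reduce
  I11: { [C → ) c . c] }  — shift
  I12: { [C → ) c c .] }  — reduce
  I13: { [L → B c .] }  — reduce

I6 contains reduce item [B → g g .] and shift items [B → . g L], [B → . g g], [B → g . g] — shift-reduce conflict.
I7 contains reduce item [S → L ) .] and shift item [C → ) . c c] — shift-reduce conflict.
I9 contains reduce item [S → L C S .] and shift item [C → C S . )] — shift-reduce conflict.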